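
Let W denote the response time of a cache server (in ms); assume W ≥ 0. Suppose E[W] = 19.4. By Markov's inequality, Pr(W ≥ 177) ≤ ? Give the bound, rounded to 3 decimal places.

Markov's inequality: for a non-negative random variable, Pr(W ≥ a) ≤ E[W]/a.
Here E[W] = 19.4 and a = 177, so the bound is 19.4/177 = 0.1096.

0.110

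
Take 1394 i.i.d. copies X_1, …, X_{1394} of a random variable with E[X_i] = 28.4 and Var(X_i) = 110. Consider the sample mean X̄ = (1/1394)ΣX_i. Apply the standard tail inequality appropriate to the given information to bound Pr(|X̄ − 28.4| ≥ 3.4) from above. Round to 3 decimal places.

With mean and variance of each term known, Chebyshev's inequality bounds the deviation of the sum (or sample mean).
Var(X̄) = Var(X_i)/n = 110/1394 = 0.07891.
Chebyshev: Pr(|X̄ − 28.4| ≥ 3.4) ≤ Var(X̄)/(3.4)² = 110/(1394·3.4²) = 0.0068.

0.007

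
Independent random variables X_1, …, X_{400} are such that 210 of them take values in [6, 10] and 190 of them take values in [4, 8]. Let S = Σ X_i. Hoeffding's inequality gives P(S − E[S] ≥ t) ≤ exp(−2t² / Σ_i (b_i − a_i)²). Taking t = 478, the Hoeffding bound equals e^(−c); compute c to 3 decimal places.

Σ(b_i − a_i)² = 210·4² + 190·4² = 6400.
c = 2t² / 6400 = 2·478² / 6400 = 71.4013.

71.401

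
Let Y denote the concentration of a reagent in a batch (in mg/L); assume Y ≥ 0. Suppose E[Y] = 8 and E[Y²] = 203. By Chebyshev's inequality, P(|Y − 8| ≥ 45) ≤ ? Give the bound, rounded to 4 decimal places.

0.0686

Var(Y) = E[Y²] − (E[Y])² = 203 − 64 = 139.
Chebyshev's inequality: P(|Y − μ| ≥ t) ≤ Var(Y)/t² = 139/2025 = 0.0686.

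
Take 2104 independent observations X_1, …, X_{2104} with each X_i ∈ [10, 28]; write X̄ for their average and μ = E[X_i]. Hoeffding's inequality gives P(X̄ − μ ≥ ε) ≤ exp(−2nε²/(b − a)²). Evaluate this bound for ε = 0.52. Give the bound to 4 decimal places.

0.0298

Exponent: 2nε²/(b − a)² = 2·2104·0.52² / 18² = 3.51186.
Bound = exp(−3.51186) = 0.02984.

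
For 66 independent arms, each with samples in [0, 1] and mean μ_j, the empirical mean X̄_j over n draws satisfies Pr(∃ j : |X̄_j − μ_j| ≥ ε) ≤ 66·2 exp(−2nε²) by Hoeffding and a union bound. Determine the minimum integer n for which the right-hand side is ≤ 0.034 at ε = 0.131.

Need 2·66·exp(−2nε²) ≤ 0.034, i.e. exp(−2nε²) ≤ 0.034/132.
So 2nε² ≥ ln(132/0.034) = 8.264197.
Hence n ≥ 8.264197/(2·0.131²) = 240.784.
The smallest integer n is 241.

241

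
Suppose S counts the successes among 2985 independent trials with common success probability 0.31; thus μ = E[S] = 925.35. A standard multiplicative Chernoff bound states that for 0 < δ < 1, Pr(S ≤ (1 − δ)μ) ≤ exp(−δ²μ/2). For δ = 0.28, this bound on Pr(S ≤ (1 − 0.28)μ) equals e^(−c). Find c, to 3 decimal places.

36.274

c = δ²μ/2 = 0.28²·925.35/2 = 36.2737.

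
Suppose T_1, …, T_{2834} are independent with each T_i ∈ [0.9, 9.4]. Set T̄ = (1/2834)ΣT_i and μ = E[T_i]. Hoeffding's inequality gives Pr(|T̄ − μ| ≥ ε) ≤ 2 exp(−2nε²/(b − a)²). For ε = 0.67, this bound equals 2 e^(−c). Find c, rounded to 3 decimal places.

35.216

c = 2nε²/(b − a)² = 2·2834·0.67² / 8.5² = 35.2161.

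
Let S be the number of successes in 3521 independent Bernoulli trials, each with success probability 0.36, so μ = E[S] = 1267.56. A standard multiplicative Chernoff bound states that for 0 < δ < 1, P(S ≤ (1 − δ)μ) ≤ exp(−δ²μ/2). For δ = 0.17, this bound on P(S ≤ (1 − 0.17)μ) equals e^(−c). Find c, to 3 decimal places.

18.316

c = δ²μ/2 = 0.17²·1267.56/2 = 18.3162.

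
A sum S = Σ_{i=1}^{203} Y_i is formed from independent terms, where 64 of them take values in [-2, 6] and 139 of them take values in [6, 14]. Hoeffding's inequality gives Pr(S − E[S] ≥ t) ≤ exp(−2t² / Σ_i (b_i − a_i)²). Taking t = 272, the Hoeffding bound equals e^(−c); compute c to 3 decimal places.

Σ(b_i − a_i)² = 64·8² + 139·8² = 12992.
c = 2t² / 12992 = 2·272² / 12992 = 11.3892.

11.389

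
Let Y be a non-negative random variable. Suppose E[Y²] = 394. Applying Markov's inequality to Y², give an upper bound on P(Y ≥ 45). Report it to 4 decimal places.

0.1946

Since Y ≥ 0, the event {Y ≥ 45} is the same as {Y² ≥ 2025}.
Markov's inequality applied to Y² gives P(Y² ≥ 2025) ≤ E[Y²]/2025 = 394/2025 = 0.1946.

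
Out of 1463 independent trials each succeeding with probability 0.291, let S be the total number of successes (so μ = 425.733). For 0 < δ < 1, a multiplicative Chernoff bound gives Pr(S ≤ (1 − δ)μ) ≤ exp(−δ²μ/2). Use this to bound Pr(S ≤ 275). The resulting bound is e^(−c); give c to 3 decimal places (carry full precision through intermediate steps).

Write 275 = (1 − δ)μ, so δ = 1 − 275/425.733 = 0.3540552…
Then the exponent is δ²μ/2 = (μ − 275)²/(2μ) = 26.683904.

26.684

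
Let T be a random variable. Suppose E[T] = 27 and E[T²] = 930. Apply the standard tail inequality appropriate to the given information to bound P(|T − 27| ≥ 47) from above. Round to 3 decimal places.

The first two moments determine the variance, so Chebyshev's inequality is the sharpest standard bound available.
Var(T) = E[T²] − (E[T])² = 930 − 729 = 201.
Chebyshev's inequality: P(|T − μ| ≥ t) ≤ Var(T)/t² = 201/2209 = 0.0910.

0.091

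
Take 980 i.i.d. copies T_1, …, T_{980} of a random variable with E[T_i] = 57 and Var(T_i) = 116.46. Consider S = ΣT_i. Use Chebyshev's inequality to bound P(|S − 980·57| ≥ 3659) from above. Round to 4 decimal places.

Var(S) = n·Var(T_i) = 980·116.46 = 114130.8.
Chebyshev: P(|S − 980·57| ≥ 3659) ≤ Var(S)/3659² = 114130.8/13388281 = 0.0085.

0.0085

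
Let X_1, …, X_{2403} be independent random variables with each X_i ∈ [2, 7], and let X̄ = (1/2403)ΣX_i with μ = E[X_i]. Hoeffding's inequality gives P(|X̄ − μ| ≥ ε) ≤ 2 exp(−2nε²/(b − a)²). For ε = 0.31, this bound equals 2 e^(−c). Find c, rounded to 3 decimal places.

18.474

c = 2nε²/(b − a)² = 2·2403·0.31² / 5² = 18.4743.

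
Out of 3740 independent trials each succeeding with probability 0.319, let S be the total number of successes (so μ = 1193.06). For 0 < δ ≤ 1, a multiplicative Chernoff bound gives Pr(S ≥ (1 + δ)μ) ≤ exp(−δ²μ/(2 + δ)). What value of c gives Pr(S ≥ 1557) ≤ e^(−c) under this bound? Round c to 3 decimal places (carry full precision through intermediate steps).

48.163

Write 1557 = (1 + δ)μ, so δ = 1557/1193.06 − 1 = 0.3050475…
Then the exponent is δ²μ/(2 + δ) = (1557 − μ)² / (μ·(2 + δ)) = 48.163430.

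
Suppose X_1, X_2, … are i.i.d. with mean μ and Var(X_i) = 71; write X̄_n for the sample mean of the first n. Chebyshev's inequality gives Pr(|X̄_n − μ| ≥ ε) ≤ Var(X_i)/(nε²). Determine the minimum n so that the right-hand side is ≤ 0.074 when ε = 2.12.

Require 71/(n·2.12²) ≤ 0.074, i.e. n ≥ 71/(0.074·2.12²) = 213.479.
The smallest integer n is 214.

214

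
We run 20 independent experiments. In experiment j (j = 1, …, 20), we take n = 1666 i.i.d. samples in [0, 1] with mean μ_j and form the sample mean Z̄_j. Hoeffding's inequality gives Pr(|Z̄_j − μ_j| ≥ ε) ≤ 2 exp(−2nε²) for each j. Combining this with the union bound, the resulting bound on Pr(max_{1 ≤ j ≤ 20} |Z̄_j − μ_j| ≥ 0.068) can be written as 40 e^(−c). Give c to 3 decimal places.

Union bound over the 20 events: Pr(max_{1 ≤ j ≤ 20} |Z̄_j − μ_j| ≥ 0.068) ≤ 20·2·exp(−2nε²) = 40 exp(−2·1666·0.068²).
So c = 2·1666·0.068² = 15.4072.

15.407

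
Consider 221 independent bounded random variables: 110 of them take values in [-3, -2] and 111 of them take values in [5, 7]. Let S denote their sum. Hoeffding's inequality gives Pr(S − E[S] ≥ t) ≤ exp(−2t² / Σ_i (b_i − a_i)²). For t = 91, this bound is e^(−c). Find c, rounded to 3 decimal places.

29.895

Σ(b_i − a_i)² = 110·1² + 111·2² = 554.
c = 2t² / 554 = 2·91² / 554 = 29.8953.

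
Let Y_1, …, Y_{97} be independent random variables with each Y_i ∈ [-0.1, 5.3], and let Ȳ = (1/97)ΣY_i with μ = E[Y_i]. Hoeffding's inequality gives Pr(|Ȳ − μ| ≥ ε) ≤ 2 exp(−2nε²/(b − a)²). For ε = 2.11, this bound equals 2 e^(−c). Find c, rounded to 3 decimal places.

c = 2nε²/(b − a)² = 2·97·2.11² / 5.4² = 29.6196.

29.620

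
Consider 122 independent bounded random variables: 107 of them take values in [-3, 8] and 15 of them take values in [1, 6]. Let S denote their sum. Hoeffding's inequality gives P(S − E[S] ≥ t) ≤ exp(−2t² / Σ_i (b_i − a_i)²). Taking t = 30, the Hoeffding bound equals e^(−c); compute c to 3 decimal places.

Σ(b_i − a_i)² = 107·11² + 15·5² = 13322.
c = 2t² / 13322 = 2·30² / 13322 = 0.1351.

0.135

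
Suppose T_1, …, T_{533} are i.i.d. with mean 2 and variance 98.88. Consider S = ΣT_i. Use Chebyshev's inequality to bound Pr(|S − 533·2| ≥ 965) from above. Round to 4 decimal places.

0.0566

Var(S) = n·Var(T_i) = 533·98.88 = 52703.04.
Chebyshev: Pr(|S − 533·2| ≥ 965) ≤ Var(S)/965² = 52703.04/931225 = 0.0566.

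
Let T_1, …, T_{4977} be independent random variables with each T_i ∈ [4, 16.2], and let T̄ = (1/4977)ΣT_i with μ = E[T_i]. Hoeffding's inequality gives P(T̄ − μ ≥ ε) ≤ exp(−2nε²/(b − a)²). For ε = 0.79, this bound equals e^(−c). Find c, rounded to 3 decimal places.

41.738

c = 2nε²/(b − a)² = 2·4977·0.79² / 12.2² = 41.7381.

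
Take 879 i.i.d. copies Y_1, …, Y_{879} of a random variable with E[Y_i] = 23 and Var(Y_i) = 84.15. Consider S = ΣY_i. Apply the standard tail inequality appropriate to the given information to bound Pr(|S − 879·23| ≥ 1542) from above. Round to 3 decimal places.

0.031

With mean and variance of each term known, Chebyshev's inequality bounds the deviation of the sum (or sample mean).
Var(S) = n·Var(Y_i) = 879·84.15 = 73967.85.
Chebyshev: Pr(|S − 879·23| ≥ 1542) ≤ Var(S)/1542² = 73967.85/2377764 = 0.0311.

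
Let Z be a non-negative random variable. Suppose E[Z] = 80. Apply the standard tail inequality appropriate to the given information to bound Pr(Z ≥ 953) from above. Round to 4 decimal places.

0.0839

Only the mean of a non-negative variable is known, so Markov's inequality is the applicable tail bound.
Markov's inequality: for a non-negative random variable, Pr(Z ≥ a) ≤ E[Z]/a.
Here E[Z] = 80 and a = 953, so the bound is 80/953 = 0.0839.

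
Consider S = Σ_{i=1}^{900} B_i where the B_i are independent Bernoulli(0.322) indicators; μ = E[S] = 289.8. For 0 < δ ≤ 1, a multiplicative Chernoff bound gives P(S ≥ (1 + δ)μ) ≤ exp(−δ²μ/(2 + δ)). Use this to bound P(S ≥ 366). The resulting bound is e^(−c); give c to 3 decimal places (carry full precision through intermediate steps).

Write 366 = (1 + δ)μ, so δ = 366/289.8 − 1 = 0.26294…
Then the exponent is δ²μ/(2 + δ) = (366 − μ)² / (μ·(2 + δ)) = 8.853980.

8.854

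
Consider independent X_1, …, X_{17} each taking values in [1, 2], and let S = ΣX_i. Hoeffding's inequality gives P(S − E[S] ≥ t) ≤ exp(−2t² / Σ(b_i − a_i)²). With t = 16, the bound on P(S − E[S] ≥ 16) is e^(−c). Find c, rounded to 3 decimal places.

30.118

Σ(b_i − a_i)² = 17·(1)² = 17.
c = 2t²/17 = 2·16²/17 = 30.1176.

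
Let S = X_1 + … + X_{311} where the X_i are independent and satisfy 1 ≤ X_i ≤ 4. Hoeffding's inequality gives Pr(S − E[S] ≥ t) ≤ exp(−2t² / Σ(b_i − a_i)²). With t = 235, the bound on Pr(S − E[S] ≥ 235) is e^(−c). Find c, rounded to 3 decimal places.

Σ(b_i − a_i)² = 311·(3)² = 2799.
c = 2t²/2799 = 2·235²/2799 = 39.4605.

39.461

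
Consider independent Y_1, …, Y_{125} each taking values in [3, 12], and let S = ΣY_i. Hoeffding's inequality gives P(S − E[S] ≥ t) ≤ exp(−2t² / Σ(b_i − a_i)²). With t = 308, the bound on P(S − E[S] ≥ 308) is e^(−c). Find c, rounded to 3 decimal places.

18.739

Σ(b_i − a_i)² = 125·(9)² = 10125.
c = 2t²/10125 = 2·308²/10125 = 18.7386.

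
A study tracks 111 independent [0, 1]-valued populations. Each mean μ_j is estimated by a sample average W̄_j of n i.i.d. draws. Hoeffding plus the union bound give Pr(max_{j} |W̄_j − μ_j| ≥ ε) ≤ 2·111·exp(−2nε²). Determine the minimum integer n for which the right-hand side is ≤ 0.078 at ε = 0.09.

Need 2·111·exp(−2nε²) ≤ 0.078, i.e. exp(−2nε²) ≤ 0.078/222.
So 2nε² ≥ ln(222/0.078) = 7.953724.
Hence n ≥ 7.953724/(2·0.09²) = 490.971.
The smallest integer n is 491.

491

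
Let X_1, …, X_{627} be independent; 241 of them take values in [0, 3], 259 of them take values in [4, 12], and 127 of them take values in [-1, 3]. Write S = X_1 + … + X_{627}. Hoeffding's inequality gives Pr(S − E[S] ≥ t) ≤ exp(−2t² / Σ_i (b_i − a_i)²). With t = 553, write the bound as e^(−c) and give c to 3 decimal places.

Σ(b_i − a_i)² = 241·3² + 259·8² + 127·4² = 20777.
c = 2t² / 20777 = 2·553² / 20777 = 29.4373.

29.437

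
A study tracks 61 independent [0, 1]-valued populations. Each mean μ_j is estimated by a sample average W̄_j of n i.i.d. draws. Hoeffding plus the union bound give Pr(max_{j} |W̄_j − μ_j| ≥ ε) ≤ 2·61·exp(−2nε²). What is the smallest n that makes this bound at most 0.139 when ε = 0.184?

101

Need 2·61·exp(−2nε²) ≤ 0.139, i.e. exp(−2nε²) ≤ 0.139/122.
So 2nε² ≥ ln(122/0.139) = 6.777302.
Hence n ≥ 6.777302/(2·0.184²) = 100.090.
The smallest integer n is 101.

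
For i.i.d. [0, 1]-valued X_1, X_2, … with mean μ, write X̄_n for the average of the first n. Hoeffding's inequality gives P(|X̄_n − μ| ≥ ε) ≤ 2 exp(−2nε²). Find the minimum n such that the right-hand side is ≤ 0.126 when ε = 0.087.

183

Require 2·exp(−2nε²) ≤ 0.126, i.e. 2nε² ≥ ln(2/0.126) = 2.764621.
So n ≥ 2.764621 / (2·0.087²) = 182.628.
The smallest integer n is 183.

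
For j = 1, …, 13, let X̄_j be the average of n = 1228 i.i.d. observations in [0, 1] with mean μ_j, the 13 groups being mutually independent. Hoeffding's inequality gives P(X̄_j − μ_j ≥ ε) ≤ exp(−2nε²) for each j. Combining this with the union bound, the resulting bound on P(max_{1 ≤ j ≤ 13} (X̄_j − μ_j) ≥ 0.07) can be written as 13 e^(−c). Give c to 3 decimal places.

12.034

Union bound over the 13 events: P(max_{1 ≤ j ≤ 13} (X̄_j − μ_j) ≥ 0.07) ≤ 13·exp(−2nε²) = 13 exp(−2·1228·0.07²).
So c = 2·1228·0.07² = 12.0344.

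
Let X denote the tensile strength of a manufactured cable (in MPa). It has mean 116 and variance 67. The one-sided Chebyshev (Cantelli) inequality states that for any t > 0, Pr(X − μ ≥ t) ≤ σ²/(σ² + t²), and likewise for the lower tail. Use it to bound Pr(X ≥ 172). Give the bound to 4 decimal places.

Here σ² = 67 and t = 56, so σ² + t² = 3203.
Cantelli's bound: 67/3203 = 0.0209.

0.0209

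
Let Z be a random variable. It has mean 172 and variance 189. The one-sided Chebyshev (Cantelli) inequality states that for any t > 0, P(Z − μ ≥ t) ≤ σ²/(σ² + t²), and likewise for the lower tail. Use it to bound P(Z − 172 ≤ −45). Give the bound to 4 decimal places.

Here σ² = 189 and t = 45, so σ² + t² = 2214.
Cantelli's bound: 189/2214 = 0.0854.

0.0854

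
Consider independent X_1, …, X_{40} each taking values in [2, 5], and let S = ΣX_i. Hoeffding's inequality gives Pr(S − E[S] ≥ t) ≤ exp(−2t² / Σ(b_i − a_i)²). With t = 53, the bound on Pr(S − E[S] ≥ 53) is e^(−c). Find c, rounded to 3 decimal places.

Σ(b_i − a_i)² = 40·(3)² = 360.
c = 2t²/360 = 2·53²/360 = 15.6056.

15.606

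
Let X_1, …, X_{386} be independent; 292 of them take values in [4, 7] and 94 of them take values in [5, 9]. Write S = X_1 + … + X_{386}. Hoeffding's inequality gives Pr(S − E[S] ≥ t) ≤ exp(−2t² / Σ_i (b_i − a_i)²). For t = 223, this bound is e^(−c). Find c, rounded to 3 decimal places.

24.070

Σ(b_i − a_i)² = 292·3² + 94·4² = 4132.
c = 2t² / 4132 = 2·223² / 4132 = 24.0702.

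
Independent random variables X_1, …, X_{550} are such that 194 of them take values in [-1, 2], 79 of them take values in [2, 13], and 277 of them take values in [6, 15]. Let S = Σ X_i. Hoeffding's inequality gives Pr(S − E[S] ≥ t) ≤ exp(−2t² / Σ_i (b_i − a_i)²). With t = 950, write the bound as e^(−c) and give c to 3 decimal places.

Σ(b_i − a_i)² = 194·3² + 79·11² + 277·9² = 33742.
c = 2t² / 33742 = 2·950² / 33742 = 53.4942.

53.494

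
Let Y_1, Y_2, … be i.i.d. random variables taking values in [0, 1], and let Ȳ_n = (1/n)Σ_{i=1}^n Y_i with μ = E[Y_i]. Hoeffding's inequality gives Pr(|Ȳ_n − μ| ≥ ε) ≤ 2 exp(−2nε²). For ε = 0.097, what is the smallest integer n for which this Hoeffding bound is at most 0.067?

181

Require 2·exp(−2nε²) ≤ 0.067, i.e. 2nε² ≥ ln(2/0.067) = 3.396210.
So n ≥ 3.396210 / (2·0.097²) = 180.477.
The smallest integer n is 181.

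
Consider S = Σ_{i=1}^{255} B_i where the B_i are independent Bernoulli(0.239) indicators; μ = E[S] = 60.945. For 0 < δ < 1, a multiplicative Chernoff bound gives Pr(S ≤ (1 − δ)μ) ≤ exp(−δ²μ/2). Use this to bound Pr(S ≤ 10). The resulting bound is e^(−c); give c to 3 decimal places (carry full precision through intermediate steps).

21.293

Write 10 = (1 − δ)μ, so δ = 1 − 10/60.945 = 0.8359176…
Then the exponent is δ²μ/2 = (μ − 10)²/(2μ) = 21.292912.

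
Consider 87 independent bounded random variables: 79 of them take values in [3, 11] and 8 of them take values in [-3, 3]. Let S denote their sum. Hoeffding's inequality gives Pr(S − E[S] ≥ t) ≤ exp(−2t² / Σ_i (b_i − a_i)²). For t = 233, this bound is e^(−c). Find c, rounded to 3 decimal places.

Σ(b_i − a_i)² = 79·8² + 8·6² = 5344.
c = 2t² / 5344 = 2·233² / 5344 = 20.3177.

20.318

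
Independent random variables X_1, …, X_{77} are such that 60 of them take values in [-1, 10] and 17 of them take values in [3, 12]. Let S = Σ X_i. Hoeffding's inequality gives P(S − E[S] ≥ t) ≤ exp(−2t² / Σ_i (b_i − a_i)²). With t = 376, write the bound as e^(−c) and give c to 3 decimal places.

32.737

Σ(b_i − a_i)² = 60·11² + 17·9² = 8637.
c = 2t² / 8637 = 2·376² / 8637 = 32.7373.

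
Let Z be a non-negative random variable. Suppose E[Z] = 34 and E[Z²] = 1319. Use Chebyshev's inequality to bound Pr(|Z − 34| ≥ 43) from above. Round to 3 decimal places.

Var(Z) = E[Z²] − (E[Z])² = 1319 − 1156 = 163.
Chebyshev's inequality: Pr(|Z − μ| ≥ t) ≤ Var(Z)/t² = 163/1849 = 0.0882.

0.088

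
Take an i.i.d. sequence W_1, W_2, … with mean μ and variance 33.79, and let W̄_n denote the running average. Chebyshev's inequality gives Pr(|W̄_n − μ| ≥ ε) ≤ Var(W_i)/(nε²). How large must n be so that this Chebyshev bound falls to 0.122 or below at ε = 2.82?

35

Require 33.79/(n·2.82²) ≤ 0.122, i.e. n ≥ 33.79/(0.122·2.82²) = 34.828.
The smallest integer n is 35.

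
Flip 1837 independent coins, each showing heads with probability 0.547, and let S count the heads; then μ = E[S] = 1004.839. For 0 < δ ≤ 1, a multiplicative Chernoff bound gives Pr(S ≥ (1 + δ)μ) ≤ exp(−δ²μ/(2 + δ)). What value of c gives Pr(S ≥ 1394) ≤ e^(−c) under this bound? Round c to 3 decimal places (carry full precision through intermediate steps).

63.133

Write 1394 = (1 + δ)μ, so δ = 1394/1004.839 − 1 = 0.3872869…
Then the exponent is δ²μ/(2 + δ) = (1394 − μ)² / (μ·(2 + δ)) = 63.133159.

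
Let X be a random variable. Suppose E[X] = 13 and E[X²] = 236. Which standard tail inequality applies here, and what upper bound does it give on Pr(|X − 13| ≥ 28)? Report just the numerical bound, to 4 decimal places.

The first two moments determine the variance, so Chebyshev's inequality is the sharpest standard bound available.
Var(X) = E[X²] − (E[X])² = 236 − 169 = 67.
Chebyshev's inequality: Pr(|X − μ| ≥ t) ≤ Var(X)/t² = 67/784 = 0.0855.

0.0855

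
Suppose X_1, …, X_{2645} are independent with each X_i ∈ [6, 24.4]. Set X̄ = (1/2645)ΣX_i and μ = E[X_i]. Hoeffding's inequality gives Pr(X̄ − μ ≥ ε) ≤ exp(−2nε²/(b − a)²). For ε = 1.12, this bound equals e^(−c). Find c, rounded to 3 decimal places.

19.600

c = 2nε²/(b − a)² = 2·2645·1.12² / 18.4² = 19.6000.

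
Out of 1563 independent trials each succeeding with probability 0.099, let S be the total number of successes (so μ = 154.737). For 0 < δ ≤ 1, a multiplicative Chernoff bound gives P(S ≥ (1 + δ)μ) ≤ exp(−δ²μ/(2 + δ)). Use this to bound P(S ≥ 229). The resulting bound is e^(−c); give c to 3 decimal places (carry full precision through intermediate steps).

14.372

Write 229 = (1 + δ)μ, so δ = 229/154.737 − 1 = 0.4799305…
Then the exponent is δ²μ/(2 + δ) = (229 − μ)² / (μ·(2 + δ)) = 14.371805.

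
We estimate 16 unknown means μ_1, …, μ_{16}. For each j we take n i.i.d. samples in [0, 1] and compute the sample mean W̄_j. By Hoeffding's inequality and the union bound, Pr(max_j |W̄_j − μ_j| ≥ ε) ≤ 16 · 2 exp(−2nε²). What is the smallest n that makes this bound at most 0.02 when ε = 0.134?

Need 2·16·exp(−2nε²) ≤ 0.02, i.e. exp(−2nε²) ≤ 0.02/32.
So 2nε² ≥ ln(32/0.02) = 7.377759.
Hence n ≥ 7.377759/(2·0.134²) = 205.440.
The smallest integer n is 206.

206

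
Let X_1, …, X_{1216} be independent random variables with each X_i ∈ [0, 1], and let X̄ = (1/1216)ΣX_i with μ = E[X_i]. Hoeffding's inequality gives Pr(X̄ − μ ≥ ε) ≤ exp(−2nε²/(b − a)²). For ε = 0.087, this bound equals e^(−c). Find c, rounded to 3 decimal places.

c = 2nε²/(b − a)² = 2·1216·0.087² / 1² = 18.4078.

18.408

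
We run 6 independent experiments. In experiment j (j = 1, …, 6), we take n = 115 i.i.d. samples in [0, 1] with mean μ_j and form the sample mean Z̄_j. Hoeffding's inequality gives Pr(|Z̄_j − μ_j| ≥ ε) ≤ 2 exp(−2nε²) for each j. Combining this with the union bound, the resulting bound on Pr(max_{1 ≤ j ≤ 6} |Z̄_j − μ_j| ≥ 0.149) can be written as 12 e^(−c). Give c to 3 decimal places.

Union bound over the 6 events: Pr(max_{1 ≤ j ≤ 6} |Z̄_j − μ_j| ≥ 0.149) ≤ 6·2·exp(−2nε²) = 12 exp(−2·115·0.149²).
So c = 2·115·0.149² = 5.1062.

5.106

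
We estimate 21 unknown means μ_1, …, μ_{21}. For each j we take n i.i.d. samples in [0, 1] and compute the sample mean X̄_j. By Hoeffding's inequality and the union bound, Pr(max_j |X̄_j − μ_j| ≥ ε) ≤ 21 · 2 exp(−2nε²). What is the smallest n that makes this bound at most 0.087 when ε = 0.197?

Need 2·21·exp(−2nε²) ≤ 0.087, i.e. exp(−2nε²) ≤ 0.087/42.
So 2nε² ≥ ln(42/0.087) = 6.179517.
Hence n ≥ 6.179517/(2·0.197²) = 79.614.
The smallest integer n is 80.

80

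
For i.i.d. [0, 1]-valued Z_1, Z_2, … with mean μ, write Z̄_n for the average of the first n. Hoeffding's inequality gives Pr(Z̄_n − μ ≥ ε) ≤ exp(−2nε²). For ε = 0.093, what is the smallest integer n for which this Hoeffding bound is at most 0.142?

113

Require exp(−2nε²) ≤ 0.142, i.e. 2nε² ≥ ln(1/0.142) = 1.951928.
So n ≥ 1.951928 / (2·0.093²) = 112.841.
The smallest integer n is 113.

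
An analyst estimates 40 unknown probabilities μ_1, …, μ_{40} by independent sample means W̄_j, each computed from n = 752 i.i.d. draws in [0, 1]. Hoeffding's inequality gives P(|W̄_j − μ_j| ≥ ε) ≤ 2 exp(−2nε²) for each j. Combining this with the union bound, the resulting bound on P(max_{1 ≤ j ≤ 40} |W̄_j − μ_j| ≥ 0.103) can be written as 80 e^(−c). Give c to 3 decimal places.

Union bound over the 40 events: P(max_{1 ≤ j ≤ 40} |W̄_j − μ_j| ≥ 0.103) ≤ 40·2·exp(−2nε²) = 80 exp(−2·752·0.103²).
So c = 2·752·0.103² = 15.9559.

15.956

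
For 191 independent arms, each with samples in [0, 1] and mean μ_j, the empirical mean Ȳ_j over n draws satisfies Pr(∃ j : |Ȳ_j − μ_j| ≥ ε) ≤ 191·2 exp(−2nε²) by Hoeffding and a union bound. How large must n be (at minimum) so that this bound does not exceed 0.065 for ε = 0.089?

Need 2·191·exp(−2nε²) ≤ 0.065, i.e. exp(−2nε²) ≤ 0.065/382.
So 2nε² ≥ ln(382/0.065) = 8.678789.
Hence n ≥ 8.678789/(2·0.089²) = 547.834.
The smallest integer n is 548.

548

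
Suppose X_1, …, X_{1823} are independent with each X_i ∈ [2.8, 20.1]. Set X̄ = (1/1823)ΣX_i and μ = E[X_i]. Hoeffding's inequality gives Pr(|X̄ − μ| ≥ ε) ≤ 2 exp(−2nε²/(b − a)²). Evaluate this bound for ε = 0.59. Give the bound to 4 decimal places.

Exponent: 2nε²/(b − a)² = 2·1823·0.59² / 17.3² = 4.24061.
Bound = 2·exp(−4.24061) = 0.02880.

0.0288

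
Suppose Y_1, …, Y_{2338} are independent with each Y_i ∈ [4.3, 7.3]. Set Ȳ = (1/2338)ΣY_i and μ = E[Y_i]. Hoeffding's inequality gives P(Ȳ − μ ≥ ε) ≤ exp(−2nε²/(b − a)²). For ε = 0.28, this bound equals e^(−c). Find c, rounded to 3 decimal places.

40.733

c = 2nε²/(b − a)² = 2·2338·0.28² / 3² = 40.7332.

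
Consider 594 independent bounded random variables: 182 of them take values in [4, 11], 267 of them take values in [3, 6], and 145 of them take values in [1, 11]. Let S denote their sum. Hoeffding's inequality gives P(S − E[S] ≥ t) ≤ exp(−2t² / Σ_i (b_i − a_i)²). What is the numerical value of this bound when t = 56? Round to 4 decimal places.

0.7843

Σ(b_i − a_i)² = 182·7² + 267·3² + 145·10² = 25821.
Exponent = 2·56² / 25821 = 0.24290.
Bound = exp(−0.24290) = 0.78435.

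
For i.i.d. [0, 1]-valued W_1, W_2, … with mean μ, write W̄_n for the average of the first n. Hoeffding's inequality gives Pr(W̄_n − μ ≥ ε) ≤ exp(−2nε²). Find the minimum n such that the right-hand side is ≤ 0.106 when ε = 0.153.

48

Require exp(−2nε²) ≤ 0.106, i.e. 2nε² ≥ ln(1/0.106) = 2.244316.
So n ≥ 2.244316 / (2·0.153²) = 47.937.
The smallest integer n is 48.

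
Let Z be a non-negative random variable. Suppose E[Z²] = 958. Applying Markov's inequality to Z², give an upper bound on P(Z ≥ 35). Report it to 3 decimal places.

Since Z ≥ 0, the event {Z ≥ 35} is the same as {Z² ≥ 1225}.
Markov's inequality applied to Z² gives P(Z² ≥ 1225) ≤ E[Z²]/1225 = 958/1225 = 0.7820.

0.782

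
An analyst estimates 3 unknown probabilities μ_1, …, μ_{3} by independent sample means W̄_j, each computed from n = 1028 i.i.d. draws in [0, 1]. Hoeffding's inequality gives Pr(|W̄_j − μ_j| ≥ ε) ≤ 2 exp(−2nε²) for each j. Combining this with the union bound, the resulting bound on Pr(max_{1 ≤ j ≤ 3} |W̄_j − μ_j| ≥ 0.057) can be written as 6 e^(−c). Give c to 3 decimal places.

Union bound over the 3 events: Pr(max_{1 ≤ j ≤ 3} |W̄_j − μ_j| ≥ 0.057) ≤ 3·2·exp(−2nε²) = 6 exp(−2·1028·0.057²).
So c = 2·1028·0.057² = 6.6799.

6.680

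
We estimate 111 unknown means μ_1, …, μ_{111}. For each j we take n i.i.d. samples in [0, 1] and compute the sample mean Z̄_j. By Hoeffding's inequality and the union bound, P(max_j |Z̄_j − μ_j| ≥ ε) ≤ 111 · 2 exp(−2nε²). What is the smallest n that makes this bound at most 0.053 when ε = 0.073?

783

Need 2·111·exp(−2nε²) ≤ 0.053, i.e. exp(−2nε²) ≤ 0.053/222.
So 2nε² ≥ ln(222/0.053) = 8.340141.
Hence n ≥ 8.340141/(2·0.073²) = 782.524.
The smallest integer n is 783.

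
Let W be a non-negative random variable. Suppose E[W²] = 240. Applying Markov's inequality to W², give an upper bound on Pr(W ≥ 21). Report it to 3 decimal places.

0.544

Since W ≥ 0, the event {W ≥ 21} is the same as {W² ≥ 441}.
Markov's inequality applied to W² gives Pr(W² ≥ 441) ≤ E[W²]/441 = 240/441 = 0.5442.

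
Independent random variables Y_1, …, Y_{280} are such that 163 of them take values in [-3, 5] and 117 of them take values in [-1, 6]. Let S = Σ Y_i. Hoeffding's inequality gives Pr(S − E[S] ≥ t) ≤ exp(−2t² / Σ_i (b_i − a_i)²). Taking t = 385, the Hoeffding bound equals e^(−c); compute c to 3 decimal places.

Σ(b_i − a_i)² = 163·8² + 117·7² = 16165.
c = 2t² / 16165 = 2·385² / 16165 = 18.3390.

18.339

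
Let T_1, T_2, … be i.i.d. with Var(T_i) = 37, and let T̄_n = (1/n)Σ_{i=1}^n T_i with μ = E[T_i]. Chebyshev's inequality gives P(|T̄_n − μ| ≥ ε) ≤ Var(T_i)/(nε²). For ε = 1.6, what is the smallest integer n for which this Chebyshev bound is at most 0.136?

Require 37/(n·1.6²) ≤ 0.136, i.e. n ≥ 37/(0.136·1.6²) = 106.273.
The smallest integer n is 107.

107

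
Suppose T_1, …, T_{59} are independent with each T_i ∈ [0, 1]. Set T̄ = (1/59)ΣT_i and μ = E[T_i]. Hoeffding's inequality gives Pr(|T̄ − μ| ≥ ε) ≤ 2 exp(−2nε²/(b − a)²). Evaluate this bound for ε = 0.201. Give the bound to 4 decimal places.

0.0170

Exponent: 2nε²/(b − a)² = 2·59·0.201² / 1² = 4.76732.
Bound = 2·exp(−4.76732) = 0.01701.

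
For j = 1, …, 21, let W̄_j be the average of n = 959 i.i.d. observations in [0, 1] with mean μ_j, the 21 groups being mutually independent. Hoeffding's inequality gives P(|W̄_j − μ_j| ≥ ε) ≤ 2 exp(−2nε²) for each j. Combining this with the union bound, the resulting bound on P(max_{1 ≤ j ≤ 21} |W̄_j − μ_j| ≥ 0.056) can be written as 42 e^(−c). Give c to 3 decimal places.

Union bound over the 21 events: P(max_{1 ≤ j ≤ 21} |W̄_j − μ_j| ≥ 0.056) ≤ 21·2·exp(−2nε²) = 42 exp(−2·959·0.056²).
So c = 2·959·0.056² = 6.0148.

6.015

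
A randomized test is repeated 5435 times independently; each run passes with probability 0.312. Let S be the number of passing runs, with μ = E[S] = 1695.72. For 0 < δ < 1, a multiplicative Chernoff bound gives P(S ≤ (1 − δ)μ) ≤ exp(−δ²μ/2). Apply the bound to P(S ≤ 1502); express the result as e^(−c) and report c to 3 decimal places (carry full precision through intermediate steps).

Write 1502 = (1 − δ)μ, so δ = 1 − 1502/1695.72 = 0.1142406…
Then the exponent is δ²μ/2 = (μ − 1502)²/(2μ) = 11.065341.

11.065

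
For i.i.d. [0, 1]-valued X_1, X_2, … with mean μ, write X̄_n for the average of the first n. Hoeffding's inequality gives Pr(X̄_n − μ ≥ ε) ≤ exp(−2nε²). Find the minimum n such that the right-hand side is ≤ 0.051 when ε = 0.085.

Require exp(−2nε²) ≤ 0.051, i.e. 2nε² ≥ ln(1/0.051) = 2.975930.
So n ≥ 2.975930 / (2·0.085²) = 205.947.
The smallest integer n is 206.

206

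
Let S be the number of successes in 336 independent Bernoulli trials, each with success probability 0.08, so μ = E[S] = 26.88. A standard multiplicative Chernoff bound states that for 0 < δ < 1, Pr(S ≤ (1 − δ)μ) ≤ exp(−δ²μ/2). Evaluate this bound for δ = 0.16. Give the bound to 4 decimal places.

0.7089

Exponent = δ²μ/2 = 0.16²·26.88/2 = 0.3441.
Bound = exp(−0.3441) = 0.70888.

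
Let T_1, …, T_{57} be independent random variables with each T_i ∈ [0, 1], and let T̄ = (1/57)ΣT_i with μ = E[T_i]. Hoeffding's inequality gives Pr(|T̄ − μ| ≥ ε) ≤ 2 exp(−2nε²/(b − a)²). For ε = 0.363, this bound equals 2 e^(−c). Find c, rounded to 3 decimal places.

c = 2nε²/(b − a)² = 2·57·0.363² / 1² = 15.0217.

15.022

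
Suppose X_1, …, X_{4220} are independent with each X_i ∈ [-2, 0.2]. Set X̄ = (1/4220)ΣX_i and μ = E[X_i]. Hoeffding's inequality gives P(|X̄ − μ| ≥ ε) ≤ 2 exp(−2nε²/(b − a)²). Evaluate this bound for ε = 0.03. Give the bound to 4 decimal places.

Exponent: 2nε²/(b − a)² = 2·4220·0.03² / 2.2² = 1.56942.
Bound = 2·exp(−1.56942) = 0.41633.

0.4163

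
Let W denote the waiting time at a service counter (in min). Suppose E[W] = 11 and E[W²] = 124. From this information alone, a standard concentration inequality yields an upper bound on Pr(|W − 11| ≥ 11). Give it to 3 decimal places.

The first two moments determine the variance, so Chebyshev's inequality is the sharpest standard bound available.
Var(W) = E[W²] − (E[W])² = 124 − 121 = 3.
Chebyshev's inequality: Pr(|W − μ| ≥ t) ≤ Var(W)/t² = 3/121 = 0.0248.

0.025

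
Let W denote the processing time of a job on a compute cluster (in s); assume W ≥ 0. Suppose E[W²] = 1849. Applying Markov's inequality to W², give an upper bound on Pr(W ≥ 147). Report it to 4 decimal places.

Since W ≥ 0, the event {W ≥ 147} is the same as {W² ≥ 21609}.
Markov's inequality applied to W² gives Pr(W² ≥ 21609) ≤ E[W²]/21609 = 1849/21609 = 0.0856.

0.0856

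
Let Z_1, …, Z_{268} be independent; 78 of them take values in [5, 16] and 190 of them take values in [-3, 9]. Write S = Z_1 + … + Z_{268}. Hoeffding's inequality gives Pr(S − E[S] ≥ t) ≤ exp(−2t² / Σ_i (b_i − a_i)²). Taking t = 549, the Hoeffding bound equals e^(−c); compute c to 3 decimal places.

Σ(b_i − a_i)² = 78·11² + 190·12² = 36798.
c = 2t² / 36798 = 2·549² / 36798 = 16.3814.

16.381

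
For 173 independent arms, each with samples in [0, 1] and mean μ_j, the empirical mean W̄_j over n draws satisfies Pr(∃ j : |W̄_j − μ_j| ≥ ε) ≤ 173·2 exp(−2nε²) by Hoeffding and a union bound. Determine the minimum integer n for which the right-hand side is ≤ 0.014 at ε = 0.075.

900

Need 2·173·exp(−2nε²) ≤ 0.014, i.e. exp(−2nε²) ≤ 0.014/346.
So 2nε² ≥ ln(346/0.014) = 10.115137.
Hence n ≥ 10.115137/(2·0.075²) = 899.123.
The smallest integer n is 900.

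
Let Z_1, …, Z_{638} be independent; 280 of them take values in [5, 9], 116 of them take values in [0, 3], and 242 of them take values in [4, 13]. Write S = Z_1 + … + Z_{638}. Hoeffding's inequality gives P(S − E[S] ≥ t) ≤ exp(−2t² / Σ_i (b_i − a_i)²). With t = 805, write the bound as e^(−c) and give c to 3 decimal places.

51.582

Σ(b_i − a_i)² = 280·4² + 116·3² + 242·9² = 25126.
c = 2t² / 25126 = 2·805² / 25126 = 51.5820.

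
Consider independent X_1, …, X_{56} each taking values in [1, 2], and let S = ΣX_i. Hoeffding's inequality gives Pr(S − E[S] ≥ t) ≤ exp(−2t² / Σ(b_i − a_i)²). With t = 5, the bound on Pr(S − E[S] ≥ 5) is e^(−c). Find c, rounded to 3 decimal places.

0.893

Σ(b_i − a_i)² = 56·(1)² = 56.
c = 2t²/56 = 2·5²/56 = 0.8929.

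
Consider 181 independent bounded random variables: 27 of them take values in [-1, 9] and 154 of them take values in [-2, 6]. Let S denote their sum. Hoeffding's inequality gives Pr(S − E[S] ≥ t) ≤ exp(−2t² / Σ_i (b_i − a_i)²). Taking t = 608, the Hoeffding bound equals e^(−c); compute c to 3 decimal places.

Σ(b_i − a_i)² = 27·10² + 154·8² = 12556.
c = 2t² / 12556 = 2·608² / 12556 = 58.8824.

58.882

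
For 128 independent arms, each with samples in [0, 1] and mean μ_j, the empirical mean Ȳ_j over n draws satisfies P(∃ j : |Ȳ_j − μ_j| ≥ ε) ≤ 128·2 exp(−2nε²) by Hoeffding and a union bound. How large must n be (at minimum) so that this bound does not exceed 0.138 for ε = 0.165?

139

Need 2·128·exp(−2nε²) ≤ 0.138, i.e. exp(−2nε²) ≤ 0.138/256.
So 2nε² ≥ ln(256/0.138) = 7.525679.
Hence n ≥ 7.525679/(2·0.165²) = 138.213.
The smallest integer n is 139.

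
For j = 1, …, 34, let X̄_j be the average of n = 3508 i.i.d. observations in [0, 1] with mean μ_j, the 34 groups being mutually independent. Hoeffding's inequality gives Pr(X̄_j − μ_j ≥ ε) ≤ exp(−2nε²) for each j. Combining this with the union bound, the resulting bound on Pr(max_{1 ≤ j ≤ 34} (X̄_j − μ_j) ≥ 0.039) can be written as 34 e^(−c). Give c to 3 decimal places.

10.671

Union bound over the 34 events: Pr(max_{1 ≤ j ≤ 34} (X̄_j − μ_j) ≥ 0.039) ≤ 34·exp(−2nε²) = 34 exp(−2·3508·0.039²).
So c = 2·3508·0.039² = 10.6713.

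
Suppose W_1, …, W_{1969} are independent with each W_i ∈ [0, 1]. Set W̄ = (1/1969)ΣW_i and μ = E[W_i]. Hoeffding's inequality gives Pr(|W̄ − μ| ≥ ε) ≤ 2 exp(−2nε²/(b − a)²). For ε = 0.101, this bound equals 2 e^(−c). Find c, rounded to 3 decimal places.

c = 2nε²/(b − a)² = 2·1969·0.101² / 1² = 40.1715.

40.172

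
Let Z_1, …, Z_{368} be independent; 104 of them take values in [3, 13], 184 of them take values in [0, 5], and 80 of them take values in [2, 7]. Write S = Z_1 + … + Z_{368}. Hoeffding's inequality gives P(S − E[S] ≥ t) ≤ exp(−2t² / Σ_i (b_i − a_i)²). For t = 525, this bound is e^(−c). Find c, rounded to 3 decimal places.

Σ(b_i − a_i)² = 104·10² + 184·5² + 80·5² = 17000.
c = 2t² / 17000 = 2·525² / 17000 = 32.4265.

32.426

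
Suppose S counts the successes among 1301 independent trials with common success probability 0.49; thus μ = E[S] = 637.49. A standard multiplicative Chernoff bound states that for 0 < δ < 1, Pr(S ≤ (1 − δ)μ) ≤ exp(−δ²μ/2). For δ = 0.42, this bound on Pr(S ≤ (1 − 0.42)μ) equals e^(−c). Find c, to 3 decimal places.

c = δ²μ/2 = 0.42²·637.49/2 = 56.2266.

56.227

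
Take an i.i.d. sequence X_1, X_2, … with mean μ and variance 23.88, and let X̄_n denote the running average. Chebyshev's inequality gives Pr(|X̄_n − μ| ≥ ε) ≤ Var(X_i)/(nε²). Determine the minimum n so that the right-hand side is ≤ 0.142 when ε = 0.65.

399

Require 23.88/(n·0.65²) ≤ 0.142, i.e. n ≥ 23.88/(0.142·0.65²) = 398.033.
The smallest integer n is 399.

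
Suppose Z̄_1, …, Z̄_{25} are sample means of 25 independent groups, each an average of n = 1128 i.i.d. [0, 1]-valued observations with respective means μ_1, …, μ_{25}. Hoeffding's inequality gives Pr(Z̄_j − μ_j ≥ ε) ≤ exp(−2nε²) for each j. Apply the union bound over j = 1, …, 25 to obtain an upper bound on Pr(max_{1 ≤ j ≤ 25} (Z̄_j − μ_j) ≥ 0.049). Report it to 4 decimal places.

0.1110

Per-experiment Hoeffding bound: exp(−2·1128·0.049²) = exp(−5.41666) = 0.004442.
Union bound over 25 events: 25·0.004442 = 0.11105.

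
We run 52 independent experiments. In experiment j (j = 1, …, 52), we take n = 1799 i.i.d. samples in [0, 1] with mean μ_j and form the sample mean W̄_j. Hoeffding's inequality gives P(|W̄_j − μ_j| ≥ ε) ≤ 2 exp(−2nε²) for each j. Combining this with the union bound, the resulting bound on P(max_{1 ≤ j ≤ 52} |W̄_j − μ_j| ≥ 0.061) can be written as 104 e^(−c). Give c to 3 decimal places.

13.388

Union bound over the 52 events: P(max_{1 ≤ j ≤ 52} |W̄_j − μ_j| ≥ 0.061) ≤ 52·2·exp(−2nε²) = 104 exp(−2·1799·0.061²).
So c = 2·1799·0.061² = 13.3882.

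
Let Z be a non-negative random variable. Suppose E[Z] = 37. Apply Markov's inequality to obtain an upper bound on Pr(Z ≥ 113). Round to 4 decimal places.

Markov's inequality: for a non-negative random variable, Pr(Z ≥ a) ≤ E[Z]/a.
Here E[Z] = 37 and a = 113, so the bound is 37/113 = 0.3274.

0.3274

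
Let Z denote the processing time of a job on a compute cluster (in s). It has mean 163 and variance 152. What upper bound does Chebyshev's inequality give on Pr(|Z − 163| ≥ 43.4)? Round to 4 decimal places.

Chebyshev: Pr(|Z − μ| ≥ t) ≤ Var(Z)/t².
Bound = 152 / 1883.56 = 0.0807.

0.0807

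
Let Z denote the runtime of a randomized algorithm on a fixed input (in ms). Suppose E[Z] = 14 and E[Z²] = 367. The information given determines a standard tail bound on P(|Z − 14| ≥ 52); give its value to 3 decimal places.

The first two moments determine the variance, so Chebyshev's inequality is the sharpest standard bound available.
Var(Z) = E[Z²] − (E[Z])² = 367 − 196 = 171.
Chebyshev's inequality: P(|Z − μ| ≥ t) ≤ Var(Z)/t² = 171/2704 = 0.0632.

0.063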